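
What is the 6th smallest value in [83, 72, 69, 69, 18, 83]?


Sort ascending: [18, 69, 69, 72, 83, 83]
The 6th element (1-indexed) is at index 5.
Value = 83
Final answer: 83


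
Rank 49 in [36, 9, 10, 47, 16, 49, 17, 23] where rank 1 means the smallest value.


Sort ascending: [9, 10, 16, 17, 23, 36, 47, 49]
Find 49 in the sorted list.
49 is at position 8 (1-indexed).
Final answer: 8


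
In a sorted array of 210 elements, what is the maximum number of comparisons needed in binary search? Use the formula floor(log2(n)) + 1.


Binary search halves the search space each step.
Maximum comparisons = floor(log2(210)) + 1
log2(210) = 7.7142
floor(log2(210)) = 7, so 7 + 1 = 8
Final answer: 8


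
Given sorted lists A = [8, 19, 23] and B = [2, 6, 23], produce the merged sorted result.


List A: [8, 19, 23]
List B: [2, 6, 23]
Repeatedly compare the front elements and take the smaller:
  8 vs 2 -> take 2
  8 vs 6 -> take 6
  8 vs 23 -> take 8
  19 vs 23 -> take 19
  23 vs 23 -> take 23
  A is exhausted; append the rest of B: [23]
Final answer: [2, 6, 8, 19, 23, 23]


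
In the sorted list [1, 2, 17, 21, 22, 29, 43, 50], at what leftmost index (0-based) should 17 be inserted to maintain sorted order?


List is sorted: [1, 2, 17, 21, 22, 29, 43, 50]
We need the leftmost position where 17 can be inserted, i.e. the first index whose element is >= 17 (or the end of the list if none is).
Binary search with low=0, high=8 (0-based indices):
  low=0, high=8, mid=4: a[4]=22 >= 17, so high = 4
  low=0, high=4, mid=2: a[2]=17 >= 17, so high = 2
  low=0, high=2, mid=1: a[1]=2 < 17, so low = 2
Now low = high = 2, so the insertion index is 2.
Final answer: 2


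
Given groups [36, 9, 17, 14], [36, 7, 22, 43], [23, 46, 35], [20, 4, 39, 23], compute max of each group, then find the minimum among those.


Find max of each group:
  Group 1: [36, 9, 17, 14] -> max = 36
  Group 2: [36, 7, 22, 43] -> max = 43
  Group 3: [23, 46, 35] -> max = 46
  Group 4: [20, 4, 39, 23] -> max = 39
Maxes: [36, 43, 46, 39]
Minimum of maxes = 36
Final answer: 36


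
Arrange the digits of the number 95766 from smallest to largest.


The number 95766 has digits: 9, 5, 7, 6, 6
Sorted: 5, 6, 6, 7, 9
Joining the sorted digits gives the result.
Final answer: 56679


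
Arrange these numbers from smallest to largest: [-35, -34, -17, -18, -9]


Original list: [-35, -34, -17, -18, -9]
Repeatedly take the smallest remaining element:
  Remaining [-35, -34, -17, -18, -9] -> smallest is -35
  Remaining [-34, -17, -18, -9] -> smallest is -34
  Remaining [-17, -18, -9] -> smallest is -18
  Remaining [-17, -9] -> smallest is -17
  Remaining [-9] -> smallest is -9
Collecting the picks in order gives the sorted list.
Final answer: [-35, -34, -18, -17, -9]


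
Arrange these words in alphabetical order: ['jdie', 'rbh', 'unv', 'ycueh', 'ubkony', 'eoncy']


Compare strings character by character (the first differing letter decides):
  'eoncy' < 'jdie' since 'e' < 'j' at position 1
  'jdie' < 'rbh' since 'j' < 'r' at position 1
  'rbh' < 'ubkony' since 'r' < 'u' at position 1
  'ubkony' < 'unv' since 'b' < 'n' at position 2
  'unv' < 'ycueh' since 'u' < 'y' at position 1
Chaining these comparisons gives the alphabetical order.
Final answer: ['eoncy', 'jdie', 'rbh', 'ubkony', 'unv', 'ycueh']


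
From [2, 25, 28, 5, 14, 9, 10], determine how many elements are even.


Check each element:
  2 is even
  25 is odd
  28 is even
  5 is odd
  14 is even
  9 is odd
  10 is even
Evens: [2, 28, 14, 10]
Count of evens = 4
Final answer: 4


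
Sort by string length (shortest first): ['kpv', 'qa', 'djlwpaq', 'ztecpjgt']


Compute lengths:
  'kpv' has length 3
  'qa' has length 2
  'djlwpaq' has length 7
  'ztecpjgt' has length 8
Lengths in increasing order: 2 < 3 < 7 < 8
Listing the words in that order gives the answer.
Final answer: ['qa', 'kpv', 'djlwpaq', 'ztecpjgt']


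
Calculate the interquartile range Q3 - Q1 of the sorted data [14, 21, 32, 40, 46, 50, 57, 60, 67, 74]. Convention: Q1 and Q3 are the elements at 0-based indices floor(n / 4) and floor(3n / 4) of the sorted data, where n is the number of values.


The data has n = 10 elements.
Q1 index = floor(10 / 4) = floor(2.5) = 2; Q3 index = floor(3 * 10 / 4) = floor(7.5) = 7
Q1 = element at index 2 = 32
Q3 = element at index 7 = 60
IQR = 60 - 32 = 28
Final answer: 28


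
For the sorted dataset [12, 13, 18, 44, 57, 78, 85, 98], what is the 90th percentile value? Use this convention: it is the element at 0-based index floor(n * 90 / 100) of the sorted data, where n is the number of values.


The dataset has n = 8 elements.
Index = floor(8 * 90 / 100) = floor(720 / 100) = floor(7.2) = 7
Counting from index 0 in the sorted data, the element at index 7 is 98.
Final answer: 98


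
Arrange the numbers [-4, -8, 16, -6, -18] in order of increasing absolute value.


Compute absolute values:
  |-4| = 4
  |-8| = 8
  |16| = 16
  |-6| = 6
  |-18| = 18
Absolute values in increasing order: 4 < 6 < 8 < 16 < 18
Listing the original numbers in that order gives the answer.
Final answer: [-4, -6, -8, 16, -18]


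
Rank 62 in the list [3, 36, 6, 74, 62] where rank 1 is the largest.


Sort descending: [74, 62, 36, 6, 3]
Find 62 in the sorted list.
62 is at position 2.
Final answer: 2


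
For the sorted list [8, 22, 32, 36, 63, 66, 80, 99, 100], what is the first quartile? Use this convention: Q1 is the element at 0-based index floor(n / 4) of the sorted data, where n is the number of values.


The list has n = 9 elements.
Q1 index = floor(9 / 4) = floor(2.25) = 2
Counting from index 0 in the sorted data, the element at index 2 is 32.
Final answer: 32


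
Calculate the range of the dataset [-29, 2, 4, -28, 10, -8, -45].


Maximum value: 10
Minimum value: -45
Range = 10 - (-45) = 55
Final answer: 55


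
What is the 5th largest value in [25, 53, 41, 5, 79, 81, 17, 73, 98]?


Sort descending: [98, 81, 79, 73, 53, 41, 25, 17, 5]
The 5th element (1-indexed) is at index 4.
Value = 53
Final answer: 53


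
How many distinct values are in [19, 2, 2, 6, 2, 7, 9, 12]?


List all unique values:
Distinct values: [2, 6, 7, 9, 12, 19]
Count = 6
Final answer: 6


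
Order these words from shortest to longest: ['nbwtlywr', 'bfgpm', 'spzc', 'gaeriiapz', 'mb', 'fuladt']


Compute lengths:
  'nbwtlywr' has length 8
  'bfgpm' has length 5
  'spzc' has length 4
  'gaeriiapz' has length 9
  'mb' has length 2
  'fuladt' has length 6
Lengths in increasing order: 2 < 4 < 5 < 6 < 8 < 9
Listing the words in that order gives the answer.
Final answer: ['mb', 'spzc', 'bfgpm', 'fuladt', 'nbwtlywr', 'gaeriiapz']


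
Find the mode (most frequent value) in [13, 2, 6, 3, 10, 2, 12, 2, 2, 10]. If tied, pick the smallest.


Count the frequency of each value:
  2 appears 4 time(s)
  3 appears 1 time(s)
  6 appears 1 time(s)
  10 appears 2 time(s)
  12 appears 1 time(s)
  13 appears 1 time(s)
Maximum frequency is 4.
Only 2 reaches that frequency, so it is the mode.
Final answer: 2


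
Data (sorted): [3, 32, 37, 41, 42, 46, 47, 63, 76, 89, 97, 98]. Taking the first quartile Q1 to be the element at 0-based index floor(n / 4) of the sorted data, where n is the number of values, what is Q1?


The list has n = 12 elements.
Q1 index = floor(12 / 4) = floor(3) = 3
Counting from index 0 in the sorted data, the element at index 3 is 41.
Final answer: 41


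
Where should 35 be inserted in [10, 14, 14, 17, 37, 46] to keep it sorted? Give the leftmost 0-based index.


List is sorted: [10, 14, 14, 17, 37, 46]
We need the leftmost position where 35 can be inserted, i.e. the first index whose element is >= 35 (or the end of the list if none is).
Binary search with low=0, high=6 (0-based indices):
  low=0, high=6, mid=3: a[3]=17 < 35, so low = 4
  low=4, high=6, mid=5: a[5]=46 >= 35, so high = 5
  low=4, high=5, mid=4: a[4]=37 >= 35, so high = 4
Now low = high = 4, so the insertion index is 4.
Final answer: 4


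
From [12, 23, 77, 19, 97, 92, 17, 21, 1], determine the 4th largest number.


Sort descending: [97, 92, 77, 23, 21, 19, 17, 12, 1]
The 4th element (1-indexed) is at index 3.
Value = 23
Final answer: 23


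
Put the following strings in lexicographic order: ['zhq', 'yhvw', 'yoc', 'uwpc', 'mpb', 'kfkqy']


Compare strings character by character (the first differing letter decides):
  'kfkqy' < 'mpb' since 'k' < 'm' at position 1
  'mpb' < 'uwpc' since 'm' < 'u' at position 1
  'uwpc' < 'yhvw' since 'u' < 'y' at position 1
  'yhvw' < 'yoc' since 'h' < 'o' at position 2
  'yoc' < 'zhq' since 'y' < 'z' at position 1
Chaining these comparisons gives the alphabetical order.
Final answer: ['kfkqy', 'mpb', 'uwpc', 'yhvw', 'yoc', 'zhq']


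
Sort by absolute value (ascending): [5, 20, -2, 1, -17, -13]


Compute absolute values:
  |5| = 5
  |20| = 20
  |-2| = 2
  |1| = 1
  |-17| = 17
  |-13| = 13
Absolute values in increasing order: 1 < 2 < 5 < 13 < 17 < 20
Listing the original numbers in that order gives the answer.
Final answer: [1, -2, 5, -13, -17, 20]


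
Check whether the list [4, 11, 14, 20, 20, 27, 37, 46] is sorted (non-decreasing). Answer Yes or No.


Check consecutive pairs:
  4 <= 11? True
  11 <= 14? True
  14 <= 20? True
  20 <= 20? True
  20 <= 27? True
  27 <= 37? True
  37 <= 46? True
Every consecutive pair is in order, so the list is non-decreasing.
Final answer: Yes


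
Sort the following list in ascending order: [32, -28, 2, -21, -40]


Original list: [32, -28, 2, -21, -40]
Repeatedly take the smallest remaining element:
  Remaining [32, -28, 2, -21, -40] -> smallest is -40
  Remaining [32, -28, 2, -21] -> smallest is -28
  Remaining [32, 2, -21] -> smallest is -21
  Remaining [32, 2] -> smallest is 2
  Remaining [32] -> smallest is 32
Collecting the picks in order gives the sorted list.
Final answer: [-40, -28, -21, 2, 32]


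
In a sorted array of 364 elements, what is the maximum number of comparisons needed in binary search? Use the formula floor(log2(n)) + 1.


Binary search halves the search space each step.
Maximum comparisons = floor(log2(364)) + 1
log2(364) = 8.5078
floor(log2(364)) = 8, so 8 + 1 = 9
Final answer: 9


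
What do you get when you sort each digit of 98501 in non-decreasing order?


The number 98501 has digits: 9, 8, 5, 0, 1
Sorted: 0, 1, 5, 8, 9
Joining the sorted digits gives the result.
Final answer: 01589


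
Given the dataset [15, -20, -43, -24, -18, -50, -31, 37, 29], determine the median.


First, sort the list: [-50, -43, -31, -24, -20, -18, 15, 29, 37]
The list has 9 elements (odd count).
The middle index is 4 (0-based), and the element there is -20.
Final answer: -20


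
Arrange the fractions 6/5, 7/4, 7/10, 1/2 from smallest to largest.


Convert to decimal for comparison:
  6/5 = 1.2
  7/4 = 1.75
  7/10 = 0.7
  1/2 = 0.5
Decimals in increasing order: 0.5 < 0.7 < 1.2 < 1.75
Writing each back as its fraction gives the sorted order.
Final answer: 1/2, 7/10, 6/5, 7/4


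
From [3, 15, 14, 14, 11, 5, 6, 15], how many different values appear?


List all unique values:
Distinct values: [3, 5, 6, 11, 14, 15]
Count = 6
Final answer: 6


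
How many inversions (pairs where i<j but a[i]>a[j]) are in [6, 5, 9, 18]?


For each element, count the later elements that are smaller than it:
  6 (index 0): smaller elements after it = [5] -> 1
  5 (index 1): smaller elements after it = [] -> 0
  9 (index 2): smaller elements after it = [] -> 0
Total inversions = 1 + 0 + 0 = 1
Final answer: 1


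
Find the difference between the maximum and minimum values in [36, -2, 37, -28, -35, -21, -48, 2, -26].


Maximum value: 37
Minimum value: -48
Range = 37 - (-48) = 85
Final answer: 85


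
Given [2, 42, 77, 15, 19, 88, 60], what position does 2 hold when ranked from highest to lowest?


Sort descending: [88, 77, 60, 42, 19, 15, 2]
Find 2 in the sorted list.
2 is at position 7.
Final answer: 7


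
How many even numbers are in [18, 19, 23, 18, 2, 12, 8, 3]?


Check each element:
  18 is even
  19 is odd
  23 is odd
  18 is even
  2 is even
  12 is even
  8 is even
  3 is odd
Evens: [18, 18, 2, 12, 8]
Count of evens = 5
Final answer: 5


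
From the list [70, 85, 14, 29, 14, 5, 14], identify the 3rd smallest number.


Sort ascending: [5, 14, 14, 14, 29, 70, 85]
The 3rd element (1-indexed) is at index 2.
Value = 14
Final answer: 14


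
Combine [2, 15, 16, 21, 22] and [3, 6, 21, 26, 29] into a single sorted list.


List A: [2, 15, 16, 21, 22]
List B: [3, 6, 21, 26, 29]
Repeatedly compare the front elements and take the smaller:
  2 vs 3 -> take 2
  15 vs 3 -> take 3
  15 vs 6 -> take 6
  15 vs 21 -> take 15
  16 vs 21 -> take 16
  21 vs 21 -> take 21
  22 vs 21 -> take 21
  22 vs 26 -> take 22
  A is exhausted; append the rest of B: [26, 29]
Final answer: [2, 3, 6, 15, 16, 21, 21, 22, 26, 29]


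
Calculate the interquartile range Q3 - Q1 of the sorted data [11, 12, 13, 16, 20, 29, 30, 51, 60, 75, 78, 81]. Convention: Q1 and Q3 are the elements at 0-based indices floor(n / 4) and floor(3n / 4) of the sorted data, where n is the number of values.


The data has n = 12 elements.
Q1 index = floor(12 / 4) = floor(3) = 3; Q3 index = floor(3 * 12 / 4) = floor(9) = 9
Q1 = element at index 3 = 16
Q3 = element at index 9 = 75
IQR = 75 - 16 = 59
Final answer: 59


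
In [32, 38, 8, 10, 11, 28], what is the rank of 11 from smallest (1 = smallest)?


Sort ascending: [8, 10, 11, 28, 32, 38]
Find 11 in the sorted list.
11 is at position 3 (1-indexed).
Final answer: 3


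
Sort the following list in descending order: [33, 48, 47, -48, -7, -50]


Original list: [33, 48, 47, -48, -7, -50]
Repeatedly take the largest remaining element:
  Remaining [33, 48, 47, -48, -7, -50] -> largest is 48
  Remaining [33, 47, -48, -7, -50] -> largest is 47
  Remaining [33, -48, -7, -50] -> largest is 33
  Remaining [-48, -7, -50] -> largest is -7
  Remaining [-48, -50] -> largest is -48
  Remaining [-50] -> largest is -50
Collecting the picks in order gives the descending list.
Final answer: [48, 47, 33, -7, -48, -50]


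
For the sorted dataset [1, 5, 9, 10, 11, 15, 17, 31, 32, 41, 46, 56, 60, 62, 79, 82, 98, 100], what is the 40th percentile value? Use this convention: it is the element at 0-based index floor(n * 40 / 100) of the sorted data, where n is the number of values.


The dataset has n = 18 elements.
Index = floor(18 * 40 / 100) = floor(720 / 100) = floor(7.2) = 7
Counting from index 0 in the sorted data, the element at index 7 is 31.
Final answer: 31


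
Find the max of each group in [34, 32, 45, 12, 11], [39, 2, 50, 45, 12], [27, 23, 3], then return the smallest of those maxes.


Find max of each group:
  Group 1: [34, 32, 45, 12, 11] -> max = 45
  Group 2: [39, 2, 50, 45, 12] -> max = 50
  Group 3: [27, 23, 3] -> max = 27
Maxes: [45, 50, 27]
Minimum of maxes = 27
Final answer: 27


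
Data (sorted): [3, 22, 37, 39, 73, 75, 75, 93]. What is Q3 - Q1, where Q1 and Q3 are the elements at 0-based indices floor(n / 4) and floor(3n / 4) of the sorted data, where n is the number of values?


The data has n = 8 elements.
Q1 index = floor(8 / 4) = floor(2) = 2; Q3 index = floor(3 * 8 / 4) = floor(6) = 6
Q1 = element at index 2 = 37
Q3 = element at index 6 = 75
IQR = 75 - 37 = 38
Final answer: 38


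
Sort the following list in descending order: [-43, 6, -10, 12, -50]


Original list: [-43, 6, -10, 12, -50]
Repeatedly take the largest remaining element:
  Remaining [-43, 6, -10, 12, -50] -> largest is 12
  Remaining [-43, 6, -10, -50] -> largest is 6
  Remaining [-43, -10, -50] -> largest is -10
  Remaining [-43, -50] -> largest is -43
  Remaining [-50] -> largest is -50
Collecting the picks in order gives the descending list.
Final answer: [12, 6, -10, -43, -50]


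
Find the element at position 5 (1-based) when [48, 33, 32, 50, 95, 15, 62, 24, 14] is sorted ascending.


Sort ascending: [14, 15, 24, 32, 33, 48, 50, 62, 95]
The 5th element (1-indexed) is at index 4.
Value = 33
Final answer: 33


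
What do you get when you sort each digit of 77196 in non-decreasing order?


The number 77196 has digits: 7, 7, 1, 9, 6
Sorted: 1, 6, 7, 7, 9
Joining the sorted digits gives the result.
Final answer: 16779


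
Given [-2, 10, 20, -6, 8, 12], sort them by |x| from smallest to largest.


Compute absolute values:
  |-2| = 2
  |10| = 10
  |20| = 20
  |-6| = 6
  |8| = 8
  |12| = 12
Absolute values in increasing order: 2 < 6 < 8 < 10 < 12 < 20
Listing the original numbers in that order gives the answer.
Final answer: [-2, -6, 8, 10, 12, 20]


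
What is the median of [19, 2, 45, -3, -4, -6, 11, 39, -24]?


First, sort the list: [-24, -6, -4, -3, 2, 11, 19, 39, 45]
The list has 9 elements (odd count).
The middle index is 4 (0-based), and the element there is 2.
Final answer: 2


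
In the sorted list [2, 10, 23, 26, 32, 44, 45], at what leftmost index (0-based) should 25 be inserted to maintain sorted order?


List is sorted: [2, 10, 23, 26, 32, 44, 45]
We need the leftmost position where 25 can be inserted, i.e. the first index whose element is >= 25 (or the end of the list if none is).
Binary search with low=0, high=7 (0-based indices):
  low=0, high=7, mid=3: a[3]=26 >= 25, so high = 3
  low=0, high=3, mid=1: a[1]=10 < 25, so low = 2
  low=2, high=3, mid=2: a[2]=23 < 25, so low = 3
Now low = high = 3, so the insertion index is 3.
Final answer: 3


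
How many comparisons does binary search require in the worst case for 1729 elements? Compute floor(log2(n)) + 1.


Binary search halves the search space each step.
Maximum comparisons = floor(log2(1729)) + 1
log2(1729) = 10.7557
floor(log2(1729)) = 10, so 10 + 1 = 11
Final answer: 11


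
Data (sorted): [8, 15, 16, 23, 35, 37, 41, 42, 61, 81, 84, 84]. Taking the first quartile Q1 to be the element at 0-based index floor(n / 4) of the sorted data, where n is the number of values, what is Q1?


The list has n = 12 elements.
Q1 index = floor(12 / 4) = floor(3) = 3
Counting from index 0 in the sorted data, the element at index 3 is 23.
Final answer: 23


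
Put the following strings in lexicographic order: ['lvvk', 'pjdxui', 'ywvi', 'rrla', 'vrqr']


Compare strings character by character (the first differing letter decides):
  'lvvk' < 'pjdxui' since 'l' < 'p' at position 1
  'pjdxui' < 'rrla' since 'p' < 'r' at position 1
  'rrla' < 'vrqr' since 'r' < 'v' at position 1
  'vrqr' < 'ywvi' since 'v' < 'y' at position 1
Chaining these comparisons gives the alphabetical order.
Final answer: ['lvvk', 'pjdxui', 'rrla', 'vrqr', 'ywvi']


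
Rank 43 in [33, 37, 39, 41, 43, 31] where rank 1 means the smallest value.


Sort ascending: [31, 33, 37, 39, 41, 43]
Find 43 in the sorted list.
43 is at position 6 (1-indexed).
Final answer: 6


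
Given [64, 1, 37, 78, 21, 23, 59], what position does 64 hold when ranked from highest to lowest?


Sort descending: [78, 64, 59, 37, 23, 21, 1]
Find 64 in the sorted list.
64 is at position 2.
Final answer: 2


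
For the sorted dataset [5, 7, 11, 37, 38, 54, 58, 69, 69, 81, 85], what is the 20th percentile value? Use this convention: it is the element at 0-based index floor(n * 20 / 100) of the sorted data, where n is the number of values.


The dataset has n = 11 elements.
Index = floor(11 * 20 / 100) = floor(220 / 100) = floor(2.2) = 2
Counting from index 0 in the sorted data, the element at index 2 is 11.
Final answer: 11


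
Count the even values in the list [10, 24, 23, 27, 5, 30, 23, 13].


Check each element:
  10 is even
  24 is even
  23 is odd
  27 is odd
  5 is odd
  30 is even
  23 is odd
  13 is odd
Evens: [10, 24, 30]
Count of evens = 3
Final answer: 3


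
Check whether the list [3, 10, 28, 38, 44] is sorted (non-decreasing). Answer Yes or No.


Check consecutive pairs:
  3 <= 10? True
  10 <= 28? True
  28 <= 38? True
  38 <= 44? True
Every consecutive pair is in order, so the list is non-decreasing.
Final answer: Yes


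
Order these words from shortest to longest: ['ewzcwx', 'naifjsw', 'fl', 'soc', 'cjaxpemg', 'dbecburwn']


Compute lengths:
  'ewzcwx' has length 6
  'naifjsw' has length 7
  'fl' has length 2
  'soc' has length 3
  'cjaxpemg' has length 8
  'dbecburwn' has length 9
Lengths in increasing order: 2 < 3 < 6 < 7 < 8 < 9
Listing the words in that order gives the answer.
Final answer: ['fl', 'soc', 'ewzcwx', 'naifjsw', 'cjaxpemg', 'dbecburwn']


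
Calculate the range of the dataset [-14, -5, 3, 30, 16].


Maximum value: 30
Minimum value: -14
Range = 30 - (-14) = 44
Final answer: 44


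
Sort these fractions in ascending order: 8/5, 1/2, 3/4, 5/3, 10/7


Convert to decimal for comparison:
  8/5 = 1.6
  1/2 = 0.5
  3/4 = 0.75
  5/3 = 1.6667
  10/7 = 1.4286
Decimals in increasing order: 0.5 < 0.75 < 1.4286 < 1.6 < 1.6667
Writing each back as its fraction gives the sorted order.
Final answer: 1/2, 3/4, 10/7, 8/5, 5/3


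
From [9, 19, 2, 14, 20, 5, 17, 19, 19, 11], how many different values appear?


List all unique values:
Distinct values: [2, 5, 9, 11, 14, 17, 19, 20]
Count = 8
Final answer: 8


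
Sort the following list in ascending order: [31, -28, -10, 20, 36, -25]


Original list: [31, -28, -10, 20, 36, -25]
Repeatedly take the smallest remaining element:
  Remaining [31, -28, -10, 20, 36, -25] -> smallest is -28
  Remaining [31, -10, 20, 36, -25] -> smallest is -25
  Remaining [31, -10, 20, 36] -> smallest is -10
  Remaining [31, 20, 36] -> smallest is 20
  Remaining [31, 36] -> smallest is 31
  Remaining [36] -> smallest is 36
Collecting the picks in order gives the sorted list.
Final answer: [-28, -25, -10, 20, 31, 36]


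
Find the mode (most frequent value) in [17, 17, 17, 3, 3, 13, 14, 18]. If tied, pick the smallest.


Count the frequency of each value:
  3 appears 2 time(s)
  13 appears 1 time(s)
  14 appears 1 time(s)
  17 appears 3 time(s)
  18 appears 1 time(s)
Maximum frequency is 3.
Only 17 reaches that frequency, so it is the mode.
Final answer: 17


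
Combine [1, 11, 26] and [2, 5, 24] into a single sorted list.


List A: [1, 11, 26]
List B: [2, 5, 24]
Repeatedly compare the front elements and take the smaller:
  1 vs 2 -> take 1
  11 vs 2 -> take 2
  11 vs 5 -> take 5
  11 vs 24 -> take 11
  26 vs 24 -> take 24
  B is exhausted; append the rest of A: [26]
Final answer: [1, 2, 5, 11, 24, 26]


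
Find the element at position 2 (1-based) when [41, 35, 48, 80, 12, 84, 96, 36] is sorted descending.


Sort descending: [96, 84, 80, 48, 41, 36, 35, 12]
The 2nd element (1-indexed) is at index 1.
Value = 84
Final answer: 84


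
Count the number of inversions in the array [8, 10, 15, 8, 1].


For each element, count the later elements that are smaller than it:
  8 (index 0): smaller elements after it = [1] -> 1
  10 (index 1): smaller elements after it = [8, 1] -> 2
  15 (index 2): smaller elements after it = [8, 1] -> 2
  8 (index 3): smaller elements after it = [1] -> 1
Total inversions = 1 + 2 + 2 + 1 = 6
Final answer: 6


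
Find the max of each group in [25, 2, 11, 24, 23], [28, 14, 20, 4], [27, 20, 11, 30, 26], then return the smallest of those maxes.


Find max of each group:
  Group 1: [25, 2, 11, 24, 23] -> max = 25
  Group 2: [28, 14, 20, 4] -> max = 28
  Group 3: [27, 20, 11, 30, 26] -> max = 30
Maxes: [25, 28, 30]
Minimum of maxes = 25
Final answer: 25


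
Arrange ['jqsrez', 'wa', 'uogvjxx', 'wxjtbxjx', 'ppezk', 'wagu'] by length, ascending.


Compute lengths:
  'jqsrez' has length 6
  'wa' has length 2
  'uogvjxx' has length 7
  'wxjtbxjx' has length 8
  'ppezk' has length 5
  'wagu' has length 4
Lengths in increasing order: 2 < 4 < 5 < 6 < 7 < 8
Listing the words in that order gives the answer.
Final answer: ['wa', 'wagu', 'ppezk', 'jqsrez', 'uogvjxx', 'wxjtbxjx']


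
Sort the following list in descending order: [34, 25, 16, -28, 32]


Original list: [34, 25, 16, -28, 32]
Repeatedly take the largest remaining element:
  Remaining [34, 25, 16, -28, 32] -> largest is 34
  Remaining [25, 16, -28, 32] -> largest is 32
  Remaining [25, 16, -28] -> largest is 25
  Remaining [16, -28] -> largest is 16
  Remaining [-28] -> largest is -28
Collecting the picks in order gives the descending list.
Final answer: [34, 32, 25, 16, -28]


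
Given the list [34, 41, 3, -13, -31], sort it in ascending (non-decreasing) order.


Original list: [34, 41, 3, -13, -31]
Repeatedly take the smallest remaining element:
  Remaining [34, 41, 3, -13, -31] -> smallest is -31
  Remaining [34, 41, 3, -13] -> smallest is -13
  Remaining [34, 41, 3] -> smallest is 3
  Remaining [34, 41] -> smallest is 34
  Remaining [41] -> smallest is 41
Collecting the picks in order gives the sorted list.
Final answer: [-31, -13, 3, 34, 41]


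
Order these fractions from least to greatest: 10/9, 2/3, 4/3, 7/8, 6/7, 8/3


Convert to decimal for comparison:
  10/9 = 1.1111
  2/3 = 0.6667
  4/3 = 1.3333
  7/8 = 0.875
  6/7 = 0.8571
  8/3 = 2.6667
Decimals in increasing order: 0.6667 < 0.8571 < 0.875 < 1.1111 < 1.3333 < 2.6667
Writing each back as its fraction gives the sorted order.
Final answer: 2/3, 6/7, 7/8, 10/9, 4/3, 8/3


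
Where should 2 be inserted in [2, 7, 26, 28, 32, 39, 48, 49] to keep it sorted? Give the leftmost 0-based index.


List is sorted: [2, 7, 26, 28, 32, 39, 48, 49]
We need the leftmost position where 2 can be inserted, i.e. the first index whose element is >= 2 (or the end of the list if none is).
Binary search with low=0, high=8 (0-based indices):
  low=0, high=8, mid=4: a[4]=32 >= 2, so high = 4
  low=0, high=4, mid=2: a[2]=26 >= 2, so high = 2
  low=0, high=2, mid=1: a[1]=7 >= 2, so high = 1
  low=0, high=1, mid=0: a[0]=2 >= 2, so high = 0
Now low = high = 0, so the insertion index is 0.
Final answer: 0


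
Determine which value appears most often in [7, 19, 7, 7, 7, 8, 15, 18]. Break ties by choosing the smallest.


Count the frequency of each value:
  7 appears 4 time(s)
  8 appears 1 time(s)
  15 appears 1 time(s)
  18 appears 1 time(s)
  19 appears 1 time(s)
Maximum frequency is 4.
Only 7 reaches that frequency, so it is the mode.
Final answer: 7


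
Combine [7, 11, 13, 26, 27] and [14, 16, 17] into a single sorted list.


List A: [7, 11, 13, 26, 27]
List B: [14, 16, 17]
Repeatedly compare the front elements and take the smaller:
  7 vs 14 -> take 7
  11 vs 14 -> take 11
  13 vs 14 -> take 13
  26 vs 14 -> take 14
  26 vs 16 -> take 16
  26 vs 17 -> take 17
  B is exhausted; append the rest of A: [26, 27]
Final answer: [7, 11, 13, 14, 16, 17, 26, 27]


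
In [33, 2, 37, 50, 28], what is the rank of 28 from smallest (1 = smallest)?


Sort ascending: [2, 28, 33, 37, 50]
Find 28 in the sorted list.
28 is at position 2 (1-indexed).
Final answer: 2


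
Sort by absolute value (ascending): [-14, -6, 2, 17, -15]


Compute absolute values:
  |-14| = 14
  |-6| = 6
  |2| = 2
  |17| = 17
  |-15| = 15
Absolute values in increasing order: 2 < 6 < 14 < 15 < 17
Listing the original numbers in that order gives the answer.
Final answer: [2, -6, -14, -15, 17]


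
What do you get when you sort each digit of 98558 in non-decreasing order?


The number 98558 has digits: 9, 8, 5, 5, 8
Sorted: 5, 5, 8, 8, 9
Joining the sorted digits gives the result.
Final answer: 55889


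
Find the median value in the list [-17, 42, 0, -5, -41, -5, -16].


First, sort the list: [-41, -17, -16, -5, -5, 0, 42]
The list has 7 elements (odd count).
The middle index is 3 (0-based), and the element there is -5.
Final answer: -5


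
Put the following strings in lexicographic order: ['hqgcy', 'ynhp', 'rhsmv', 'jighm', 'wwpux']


Compare strings character by character (the first differing letter decides):
  'hqgcy' < 'jighm' since 'h' < 'j' at position 1
  'jighm' < 'rhsmv' since 'j' < 'r' at position 1
  'rhsmv' < 'wwpux' since 'r' < 'w' at position 1
  'wwpux' < 'ynhp' since 'w' < 'y' at position 1
Chaining these comparisons gives the alphabetical order.
Final answer: ['hqgcy', 'jighm', 'rhsmv', 'wwpux', 'ynhp']


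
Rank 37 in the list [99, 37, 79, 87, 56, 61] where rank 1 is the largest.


Sort descending: [99, 87, 79, 61, 56, 37]
Find 37 in the sorted list.
37 is at position 6.
Final answer: 6


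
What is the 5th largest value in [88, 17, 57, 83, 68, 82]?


Sort descending: [88, 83, 82, 68, 57, 17]
The 5th element (1-indexed) is at index 4.
Value = 57
Final answer: 57


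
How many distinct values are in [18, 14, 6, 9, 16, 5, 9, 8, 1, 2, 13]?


List all unique values:
Distinct values: [1, 2, 5, 6, 8, 9, 13, 14, 16, 18]
Count = 10
Final answer: 10


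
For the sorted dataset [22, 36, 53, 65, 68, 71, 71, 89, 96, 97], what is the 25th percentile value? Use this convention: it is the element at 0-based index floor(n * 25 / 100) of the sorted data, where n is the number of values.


The dataset has n = 10 elements.
Index = floor(10 * 25 / 100) = floor(250 / 100) = floor(2.5) = 2
Counting from index 0 in the sorted data, the element at index 2 is 53.
Final answer: 53


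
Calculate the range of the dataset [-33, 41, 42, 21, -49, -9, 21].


Maximum value: 42
Minimum value: -49
Range = 42 - (-49) = 91
Final answer: 91


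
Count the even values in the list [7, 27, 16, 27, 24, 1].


Check each element:
  7 is odd
  27 is odd
  16 is even
  27 is odd
  24 is even
  1 is odd
Evens: [16, 24]
Count of evens = 2
Final answer: 2


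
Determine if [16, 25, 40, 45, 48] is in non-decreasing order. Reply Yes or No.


Check consecutive pairs:
  16 <= 25? True
  25 <= 40? True
  40 <= 45? True
  45 <= 48? True
Every consecutive pair is in order, so the list is non-decreasing.
Final answer: Yes


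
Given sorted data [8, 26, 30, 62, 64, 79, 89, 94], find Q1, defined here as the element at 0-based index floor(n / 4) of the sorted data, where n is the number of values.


The list has n = 8 elements.
Q1 index = floor(8 / 4) = floor(2) = 2
Counting from index 0 in the sorted data, the element at index 2 is 30.
Final answer: 30


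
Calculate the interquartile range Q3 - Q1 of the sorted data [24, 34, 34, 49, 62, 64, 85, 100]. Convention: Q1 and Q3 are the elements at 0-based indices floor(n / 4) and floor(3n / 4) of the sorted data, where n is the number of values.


The data has n = 8 elements.
Q1 index = floor(8 / 4) = floor(2) = 2; Q3 index = floor(3 * 8 / 4) = floor(6) = 6
Q1 = element at index 2 = 34
Q3 = element at index 6 = 85
IQR = 85 - 34 = 51
Final answer: 51


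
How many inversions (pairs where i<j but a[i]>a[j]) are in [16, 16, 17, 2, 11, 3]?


For each element, count the later elements that are smaller than it:
  16 (index 0): smaller elements after it = [2, 11, 3] -> 3
  16 (index 1): smaller elements after it = [2, 11, 3] -> 3
  17 (index 2): smaller elements after it = [2, 11, 3] -> 3
  2 (index 3): smaller elements after it = [] -> 0
  11 (index 4): smaller elements after it = [3] -> 1
Total inversions = 3 + 3 + 3 + 0 + 1 = 10
Final answer: 10


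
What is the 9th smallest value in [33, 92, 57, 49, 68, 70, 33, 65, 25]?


Sort ascending: [25, 33, 33, 49, 57, 65, 68, 70, 92]
The 9th element (1-indexed) is at index 8.
Value = 92
Final answer: 92


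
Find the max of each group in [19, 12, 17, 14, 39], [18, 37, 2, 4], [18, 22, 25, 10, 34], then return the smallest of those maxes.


Find max of each group:
  Group 1: [19, 12, 17, 14, 39] -> max = 39
  Group 2: [18, 37, 2, 4] -> max = 37
  Group 3: [18, 22, 25, 10, 34] -> max = 34
Maxes: [39, 37, 34]
Minimum of maxes = 34
Final answer: 34


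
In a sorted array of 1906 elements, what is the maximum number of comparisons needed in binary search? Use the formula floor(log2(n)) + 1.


Binary search halves the search space each step.
Maximum comparisons = floor(log2(1906)) + 1
log2(1906) = 10.8963
floor(log2(1906)) = 10, so 10 + 1 = 11
Final answer: 11


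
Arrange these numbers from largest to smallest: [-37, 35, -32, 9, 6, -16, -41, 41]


Original list: [-37, 35, -32, 9, 6, -16, -41, 41]
Repeatedly take the largest remaining element:
  Remaining [-37, 35, -32, 9, 6, -16, -41, 41] -> largest is 41
  Remaining [-37, 35, -32, 9, 6, -16, -41] -> largest is 35
  Remaining [-37, -32, 9, 6, -16, -41] -> largest is 9
  Remaining [-37, -32, 6, -16, -41] -> largest is 6
  Remaining [-37, -32, -16, -41] -> largest is -16
  Remaining [-37, -32, -41] -> largest is -32
  Remaining [-37, -41] -> largest is -37
  Remaining [-41] -> largest is -41
Collecting the picks in order gives the descending list.
Final answer: [41, 35, 9, 6, -16, -32, -37, -41]


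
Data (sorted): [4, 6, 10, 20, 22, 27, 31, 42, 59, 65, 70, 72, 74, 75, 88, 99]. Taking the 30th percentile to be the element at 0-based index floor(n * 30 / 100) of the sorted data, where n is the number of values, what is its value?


The dataset has n = 16 elements.
Index = floor(16 * 30 / 100) = floor(480 / 100) = floor(4.8) = 4
Counting from index 0 in the sorted data, the element at index 4 is 22.
Final answer: 22


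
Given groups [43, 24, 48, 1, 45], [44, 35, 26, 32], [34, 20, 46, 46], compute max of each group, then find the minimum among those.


Find max of each group:
  Group 1: [43, 24, 48, 1, 45] -> max = 48
  Group 2: [44, 35, 26, 32] -> max = 44
  Group 3: [34, 20, 46, 46] -> max = 46
Maxes: [48, 44, 46]
Minimum of maxes = 44
Final answer: 44


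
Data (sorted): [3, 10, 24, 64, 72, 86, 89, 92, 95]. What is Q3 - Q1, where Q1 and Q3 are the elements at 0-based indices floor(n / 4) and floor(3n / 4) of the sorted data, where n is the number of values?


The data has n = 9 elements.
Q1 index = floor(9 / 4) = floor(2.25) = 2; Q3 index = floor(3 * 9 / 4) = floor(6.75) = 6
Q1 = element at index 2 = 24
Q3 = element at index 6 = 89
IQR = 89 - 24 = 65
Final answer: 65


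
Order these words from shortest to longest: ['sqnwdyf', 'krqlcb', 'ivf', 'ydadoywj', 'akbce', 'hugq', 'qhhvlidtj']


Compute lengths:
  'sqnwdyf' has length 7
  'krqlcb' has length 6
  'ivf' has length 3
  'ydadoywj' has length 8
  'akbce' has length 5
  'hugq' has length 4
  'qhhvlidtj' has length 9
Lengths in increasing order: 3 < 4 < 5 < 6 < 7 < 8 < 9
Listing the words in that order gives the answer.
Final answer: ['ivf', 'hugq', 'akbce', 'krqlcb', 'sqnwdyf', 'ydadoywj', 'qhhvlidtj']


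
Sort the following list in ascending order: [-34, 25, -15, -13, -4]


Original list: [-34, 25, -15, -13, -4]
Repeatedly take the smallest remaining element:
  Remaining [-34, 25, -15, -13, -4] -> smallest is -34
  Remaining [25, -15, -13, -4] -> smallest is -15
  Remaining [25, -13, -4] -> smallest is -13
  Remaining [25, -4] -> smallest is -4
  Remaining [25] -> smallest is 25
Collecting the picks in order gives the sorted list.
Final answer: [-34, -15, -13, -4, 25]


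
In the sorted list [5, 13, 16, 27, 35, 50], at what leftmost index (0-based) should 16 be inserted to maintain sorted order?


List is sorted: [5, 13, 16, 27, 35, 50]
We need the leftmost position where 16 can be inserted, i.e. the first index whose element is >= 16 (or the end of the list if none is).
Binary search with low=0, high=6 (0-based indices):
  low=0, high=6, mid=3: a[3]=27 >= 16, so high = 3
  low=0, high=3, mid=1: a[1]=13 < 16, so low = 2
  low=2, high=3, mid=2: a[2]=16 >= 16, so high = 2
Now low = high = 2, so the insertion index is 2.
Final answer: 2


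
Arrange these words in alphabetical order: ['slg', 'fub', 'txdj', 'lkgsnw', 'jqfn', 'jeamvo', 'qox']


Compare strings character by character (the first differing letter decides):
  'fub' < 'jeamvo' since 'f' < 'j' at position 1
  'jeamvo' < 'jqfn' since 'e' < 'q' at position 2
  'jqfn' < 'lkgsnw' since 'j' < 'l' at position 1
  'lkgsnw' < 'qox' since 'l' < 'q' at position 1
  'qox' < 'slg' since 'q' < 's' at position 1
  'slg' < 'txdj' since 's' < 't' at position 1
Chaining these comparisons gives the alphabetical order.
Final answer: ['fub', 'jeamvo', 'jqfn', 'lkgsnw', 'qox', 'slg', 'txdj']


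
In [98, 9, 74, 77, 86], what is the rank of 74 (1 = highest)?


Sort descending: [98, 86, 77, 74, 9]
Find 74 in the sorted list.
74 is at position 4.
Final answer: 4


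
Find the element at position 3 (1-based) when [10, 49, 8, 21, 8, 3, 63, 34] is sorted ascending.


Sort ascending: [3, 8, 8, 10, 21, 34, 49, 63]
The 3rd element (1-indexed) is at index 2.
Value = 8
Final answer: 8


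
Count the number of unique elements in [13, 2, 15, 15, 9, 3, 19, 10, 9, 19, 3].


List all unique values:
Distinct values: [2, 3, 9, 10, 13, 15, 19]
Count = 7
Final answer: 7


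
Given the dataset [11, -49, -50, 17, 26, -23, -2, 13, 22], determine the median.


First, sort the list: [-50, -49, -23, -2, 11, 13, 17, 22, 26]
The list has 9 elements (odd count).
The middle index is 4 (0-based), and the element there is 11.
Final answer: 11


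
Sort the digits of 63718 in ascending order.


The number 63718 has digits: 6, 3, 7, 1, 8
Sorted: 1, 3, 6, 7, 8
Joining the sorted digits gives the result.
Final answer: 13678


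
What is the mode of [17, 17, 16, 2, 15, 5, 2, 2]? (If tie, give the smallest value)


Count the frequency of each value:
  2 appears 3 time(s)
  5 appears 1 time(s)
  15 appears 1 time(s)
  16 appears 1 time(s)
  17 appears 2 time(s)
Maximum frequency is 3.
Only 2 reaches that frequency, so it is the mode.
Final answer: 2


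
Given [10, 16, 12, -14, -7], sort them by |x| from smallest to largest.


Compute absolute values:
  |10| = 10
  |16| = 16
  |12| = 12
  |-14| = 14
  |-7| = 7
Absolute values in increasing order: 7 < 10 < 12 < 14 < 16
Listing the original numbers in that order gives the answer.
Final answer: [-7, 10, 12, -14, 16]


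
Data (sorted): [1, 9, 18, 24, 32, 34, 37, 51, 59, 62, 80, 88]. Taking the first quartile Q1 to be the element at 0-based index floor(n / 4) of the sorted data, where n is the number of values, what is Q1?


The list has n = 12 elements.
Q1 index = floor(12 / 4) = floor(3) = 3
Counting from index 0 in the sorted data, the element at index 3 is 24.
Final answer: 24


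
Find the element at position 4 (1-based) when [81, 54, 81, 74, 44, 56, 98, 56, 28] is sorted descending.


Sort descending: [98, 81, 81, 74, 56, 56, 54, 44, 28]
The 4th element (1-indexed) is at index 3.
Value = 74
Final answer: 74


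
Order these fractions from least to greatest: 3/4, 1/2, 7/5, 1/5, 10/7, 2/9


Convert to decimal for comparison:
  3/4 = 0.75
  1/2 = 0.5
  7/5 = 1.4
  1/5 = 0.2
  10/7 = 1.4286
  2/9 = 0.2222
Decimals in increasing order: 0.2 < 0.2222 < 0.5 < 0.75 < 1.4 < 1.4286
Writing each back as its fraction gives the sorted order.
Final answer: 1/5, 2/9, 1/2, 3/4, 7/5, 10/7


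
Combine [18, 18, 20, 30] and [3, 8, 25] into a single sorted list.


List A: [18, 18, 20, 30]
List B: [3, 8, 25]
Repeatedly compare the front elements and take the smaller:
  18 vs 3 -> take 3
  18 vs 8 -> take 8
  18 vs 25 -> take 18
  18 vs 25 -> take 18
  20 vs 25 -> take 20
  30 vs 25 -> take 25
  B is exhausted; append the rest of A: [30]
Final answer: [3, 8, 18, 18, 20, 25, 30]


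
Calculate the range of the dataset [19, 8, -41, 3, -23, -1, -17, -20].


Maximum value: 19
Minimum value: -41
Range = 19 - (-41) = 60
Final answer: 60


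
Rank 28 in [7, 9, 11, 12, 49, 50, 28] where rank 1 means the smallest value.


Sort ascending: [7, 9, 11, 12, 28, 49, 50]
Find 28 in the sorted list.
28 is at position 5 (1-indexed).
Final answer: 5


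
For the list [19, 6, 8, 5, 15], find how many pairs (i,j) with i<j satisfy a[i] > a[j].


For each element, count the later elements that are smaller than it:
  19 (index 0): smaller elements after it = [6, 8, 5, 15] -> 4
  6 (index 1): smaller elements after it = [5] -> 1
  8 (index 2): smaller elements after it = [5] -> 1
  5 (index 3): smaller elements after it = [] -> 0
Total inversions = 4 + 1 + 1 + 0 = 6
Final answer: 6


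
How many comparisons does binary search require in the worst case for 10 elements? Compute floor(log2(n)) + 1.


Binary search halves the search space each step.
Maximum comparisons = floor(log2(10)) + 1
log2(10) = 3.3219
floor(log2(10)) = 3, so 3 + 1 = 4
Final answer: 4
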